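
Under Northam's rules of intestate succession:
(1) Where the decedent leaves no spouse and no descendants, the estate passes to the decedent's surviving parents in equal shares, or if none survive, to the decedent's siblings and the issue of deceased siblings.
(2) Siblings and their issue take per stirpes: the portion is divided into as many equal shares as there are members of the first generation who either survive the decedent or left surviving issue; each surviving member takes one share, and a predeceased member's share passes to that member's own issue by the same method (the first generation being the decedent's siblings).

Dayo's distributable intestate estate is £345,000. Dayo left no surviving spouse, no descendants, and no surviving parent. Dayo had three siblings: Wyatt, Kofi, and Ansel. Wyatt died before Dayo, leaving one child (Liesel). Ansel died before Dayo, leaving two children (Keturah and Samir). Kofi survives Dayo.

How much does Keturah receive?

The entire £345,000 passes to the siblings and their issue.
That amount (£345,000) is divided into 3 shares of £115,000: Kofi takes £115,000; Wyatt's £115,000 share passes to Wyatt's issue; Ansel's £115,000 share passes to Ansel's issue.
Wyatt's share (£115,000) passes entirely to Liesel.
Ansel's share (£115,000) is divided into 2 shares of £57,500: Keturah and Samir each take £57,500.

Keturah receives £57,500.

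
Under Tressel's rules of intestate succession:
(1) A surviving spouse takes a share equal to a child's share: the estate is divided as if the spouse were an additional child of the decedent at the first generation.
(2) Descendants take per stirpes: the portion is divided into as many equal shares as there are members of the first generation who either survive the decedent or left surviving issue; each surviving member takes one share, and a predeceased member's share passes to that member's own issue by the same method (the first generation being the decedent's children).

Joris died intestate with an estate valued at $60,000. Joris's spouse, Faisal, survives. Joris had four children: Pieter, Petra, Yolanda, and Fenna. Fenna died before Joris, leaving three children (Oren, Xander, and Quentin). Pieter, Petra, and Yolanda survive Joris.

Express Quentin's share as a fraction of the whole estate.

Quentin receives 1/15 of the estate.

The spouse counts as an additional share at the children's level, so there are 5 primary shares of $12,000. Faisal takes one such share ($12,000).
The children's combined portion ($48,000) is divided into 4 shares of $12,000: Pieter, Petra, and Yolanda each take $12,000; Fenna's $12,000 share passes to Fenna's issue.
Fenna's share ($12,000) is divided into 3 shares of $4,000: Oren, Xander, and Quentin each take $4,000.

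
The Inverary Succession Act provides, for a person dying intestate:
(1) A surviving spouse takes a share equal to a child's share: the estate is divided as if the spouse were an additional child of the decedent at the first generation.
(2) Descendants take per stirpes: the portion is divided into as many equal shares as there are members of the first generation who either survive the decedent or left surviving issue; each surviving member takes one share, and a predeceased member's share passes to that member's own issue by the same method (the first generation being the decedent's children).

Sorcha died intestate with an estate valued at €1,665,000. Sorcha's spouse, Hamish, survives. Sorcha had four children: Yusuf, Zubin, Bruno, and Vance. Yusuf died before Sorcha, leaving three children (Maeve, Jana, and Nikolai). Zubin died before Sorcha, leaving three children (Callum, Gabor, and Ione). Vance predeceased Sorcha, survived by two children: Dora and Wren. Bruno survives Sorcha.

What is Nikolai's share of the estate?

The spouse counts as an additional share at the children's level, so there are 5 primary shares of €333,000. Hamish takes one such share (€333,000).
The children's combined portion (€1,332,000) is divided into 4 shares of €333,000: Bruno takes €333,000; Yusuf's €333,000 share passes to Yusuf's issue; Zubin's €333,000 share passes to Zubin's issue; Vance's €333,000 share passes to Vance's issue.
Yusuf's share (€333,000) is divided into 3 shares of €111,000: Maeve, Jana, and Nikolai each take €111,000.
Zubin's share (€333,000) is divided into 3 shares of €111,000: Callum, Gabor, and Ione each take €111,000.
Vance's share (€333,000) is divided into 2 shares of €166,500: Dora and Wren each take €166,500.

Nikolai receives €111,000.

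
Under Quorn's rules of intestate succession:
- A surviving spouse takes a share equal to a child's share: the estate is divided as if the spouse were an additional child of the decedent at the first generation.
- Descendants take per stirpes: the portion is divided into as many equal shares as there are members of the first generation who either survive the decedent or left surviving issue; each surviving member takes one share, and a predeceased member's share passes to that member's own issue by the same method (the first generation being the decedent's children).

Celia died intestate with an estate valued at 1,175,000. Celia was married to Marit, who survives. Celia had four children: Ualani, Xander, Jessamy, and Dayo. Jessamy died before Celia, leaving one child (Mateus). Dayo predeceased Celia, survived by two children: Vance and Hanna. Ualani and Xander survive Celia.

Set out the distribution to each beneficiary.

The spouse counts as an additional share at the children's level, so there are 5 primary shares of 235,000. Marit takes one such share (235,000).
The children's combined portion (940,000) is divided into 4 shares of 235,000: Ualani and Xander each take 235,000; Jessamy's 235,000 share passes to Jessamy's issue; Dayo's 235,000 share passes to Dayo's issue.
Jessamy's share (235,000) passes entirely to Mateus.
Dayo's share (235,000) is divided into 2 shares of 117,500: Vance and Hanna each take 117,500.

Marit: 235,000; Ualani: 235,000; Xander: 235,000; Mateus: 235,000; Vance: 117,500; Hanna: 117,500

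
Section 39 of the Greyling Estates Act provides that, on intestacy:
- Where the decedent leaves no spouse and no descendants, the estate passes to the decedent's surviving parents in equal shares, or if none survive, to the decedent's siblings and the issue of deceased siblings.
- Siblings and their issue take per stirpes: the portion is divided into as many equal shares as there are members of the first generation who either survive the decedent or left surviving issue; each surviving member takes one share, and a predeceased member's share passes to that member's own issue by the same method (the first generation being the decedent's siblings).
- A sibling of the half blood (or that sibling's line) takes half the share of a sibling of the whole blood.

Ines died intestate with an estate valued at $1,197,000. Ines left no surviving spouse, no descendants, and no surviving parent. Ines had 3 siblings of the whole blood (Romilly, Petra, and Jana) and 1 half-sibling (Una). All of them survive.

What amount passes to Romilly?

Romilly receives $342,000.

The entire $1,197,000 passes to the siblings and their issue.
Counting each half-blood sibling's line as half a unit, there are 7/2 units in $1,197,000, so one unit is $342,000. Whole-blood lines (Romilly, Petra, and Jana) take $342,000 each; half-blood lines (Una) take $171,000 each.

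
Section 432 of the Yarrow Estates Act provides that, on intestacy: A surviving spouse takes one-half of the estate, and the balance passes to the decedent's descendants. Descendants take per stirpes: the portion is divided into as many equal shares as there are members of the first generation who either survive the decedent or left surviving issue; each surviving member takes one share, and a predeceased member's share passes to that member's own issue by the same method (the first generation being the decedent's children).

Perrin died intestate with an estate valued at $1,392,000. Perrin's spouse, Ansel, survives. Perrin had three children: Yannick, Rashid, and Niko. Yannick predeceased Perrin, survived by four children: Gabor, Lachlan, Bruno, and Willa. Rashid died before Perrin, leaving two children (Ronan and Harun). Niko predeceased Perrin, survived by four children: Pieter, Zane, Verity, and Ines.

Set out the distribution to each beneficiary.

Ansel: $696,000; Gabor: $58,000; Lachlan: $58,000; Bruno: $58,000; Willa: $58,000; Ronan: $116,000; Harun: $116,000; Pieter: $58,000; Zane: $58,000; Verity: $58,000; Ines: $58,000

Ansel takes one-half of $1,392,000 = $696,000. The remaining $696,000 passes to the descendants.
The descendants' portion ($696,000) is divided into 3 shares of $232,000: Yannick's $232,000 share passes to Yannick's issue; Rashid's $232,000 share passes to Rashid's issue; Niko's $232,000 share passes to Niko's issue.
Yannick's share ($232,000) is divided into 4 shares of $58,000: Gabor, Lachlan, Bruno, and Willa each take $58,000.
Rashid's share ($232,000) is divided into 2 shares of $116,000: Ronan and Harun each take $116,000.
Niko's share ($232,000) is divided into 4 shares of $58,000: Pieter, Zane, Verity, and Ines each take $58,000.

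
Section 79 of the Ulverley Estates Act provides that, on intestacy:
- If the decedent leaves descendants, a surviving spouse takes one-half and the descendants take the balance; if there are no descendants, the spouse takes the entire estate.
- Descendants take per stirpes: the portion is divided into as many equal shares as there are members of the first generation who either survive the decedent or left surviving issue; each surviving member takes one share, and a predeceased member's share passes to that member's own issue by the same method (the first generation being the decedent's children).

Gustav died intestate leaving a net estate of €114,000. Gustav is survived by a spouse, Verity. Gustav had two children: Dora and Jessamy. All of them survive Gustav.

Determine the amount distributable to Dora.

Dora receives €28,500.

Verity takes one-half of €114,000 = €57,000. The remaining €57,000 passes to the descendants.
The descendants' portion (€57,000) is divided into 2 shares of €28,500: Dora and Jessamy each take €28,500.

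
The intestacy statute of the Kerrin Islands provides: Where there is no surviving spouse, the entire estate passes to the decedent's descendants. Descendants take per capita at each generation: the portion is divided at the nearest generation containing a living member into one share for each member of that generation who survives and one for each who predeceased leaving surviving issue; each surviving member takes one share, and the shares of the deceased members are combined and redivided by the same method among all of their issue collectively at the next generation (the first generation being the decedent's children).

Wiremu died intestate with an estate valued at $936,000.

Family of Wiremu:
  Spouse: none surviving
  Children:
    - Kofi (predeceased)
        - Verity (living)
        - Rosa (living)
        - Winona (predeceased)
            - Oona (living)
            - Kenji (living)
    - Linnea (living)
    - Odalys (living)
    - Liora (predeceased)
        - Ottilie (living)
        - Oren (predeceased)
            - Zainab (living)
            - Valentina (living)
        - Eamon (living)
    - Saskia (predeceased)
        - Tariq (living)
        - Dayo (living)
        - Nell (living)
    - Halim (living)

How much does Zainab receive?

Zainab receives $26,000.

The entire $936,000 passes to the descendants.
That amount ($936,000) is divided at the children's generation into 6 shares of $156,000. Linnea, Odalys, and Halim each take $156,000. The 3 shares of the deceased (Kofi, Liora, and Saskia) are combined into a pool of $468,000.
That pool ($468,000) is divided at the grandchildren's generation into 9 shares of $52,000. Verity, Rosa, Ottilie, Eamon, Tariq, Dayo, and Nell each take $52,000. The 2 shares of the deceased (Winona and Oren) are combined into a pool of $104,000.
That pool ($104,000) is divided at the great-grandchildren's generation equally among Oona, Kenji, Zainab, and Valentina: $26,000 each.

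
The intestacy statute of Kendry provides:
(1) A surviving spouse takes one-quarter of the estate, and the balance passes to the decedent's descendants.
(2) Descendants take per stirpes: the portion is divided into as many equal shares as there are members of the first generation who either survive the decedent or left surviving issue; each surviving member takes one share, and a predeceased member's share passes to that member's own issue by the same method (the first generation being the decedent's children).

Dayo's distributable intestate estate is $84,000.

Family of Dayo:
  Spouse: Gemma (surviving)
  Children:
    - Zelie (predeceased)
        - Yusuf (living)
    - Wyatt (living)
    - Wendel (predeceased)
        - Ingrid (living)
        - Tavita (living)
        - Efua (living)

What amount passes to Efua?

Efua receives $7,000.

Gemma takes one-quarter of $84,000 = $21,000. The remaining $63,000 passes to the descendants.
The descendants' portion ($63,000) is divided into 3 shares of $21,000: Wyatt takes $21,000; Zelie's $21,000 share passes to Zelie's issue; Wendel's $21,000 share passes to Wendel's issue.
Zelie's share ($21,000) passes entirely to Yusuf.
Wendel's share ($21,000) is divided into 3 shares of $7,000: Ingrid, Tavita, and Efua each take $7,000.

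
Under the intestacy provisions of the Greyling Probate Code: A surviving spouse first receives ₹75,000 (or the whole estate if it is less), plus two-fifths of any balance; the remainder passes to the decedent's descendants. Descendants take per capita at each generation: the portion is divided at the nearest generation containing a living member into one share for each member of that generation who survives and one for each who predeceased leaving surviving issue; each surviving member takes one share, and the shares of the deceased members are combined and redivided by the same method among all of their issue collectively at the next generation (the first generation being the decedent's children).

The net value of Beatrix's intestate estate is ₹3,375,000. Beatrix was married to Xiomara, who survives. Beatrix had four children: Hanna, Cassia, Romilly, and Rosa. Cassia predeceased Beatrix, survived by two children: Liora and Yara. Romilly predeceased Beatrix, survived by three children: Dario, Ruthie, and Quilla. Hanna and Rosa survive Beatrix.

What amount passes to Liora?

Liora receives ₹198,000.

Xiomara first takes ₹75,000, leaving a balance of ₹3,300,000. Xiomara then takes two-fifths of the balance (₹1,320,000), for a total of ₹1,395,000. The remaining ₹1,980,000 passes to the descendants.
The descendants' portion (₹1,980,000) is divided at the children's generation into 4 shares of ₹495,000. Hanna and Rosa each take ₹495,000. The 2 shares of the deceased (Cassia and Romilly) are combined into a pool of ₹990,000.
That pool (₹990,000) is divided at the grandchildren's generation equally among Liora, Yara, Dario, Ruthie, and Quilla: ₹198,000 each.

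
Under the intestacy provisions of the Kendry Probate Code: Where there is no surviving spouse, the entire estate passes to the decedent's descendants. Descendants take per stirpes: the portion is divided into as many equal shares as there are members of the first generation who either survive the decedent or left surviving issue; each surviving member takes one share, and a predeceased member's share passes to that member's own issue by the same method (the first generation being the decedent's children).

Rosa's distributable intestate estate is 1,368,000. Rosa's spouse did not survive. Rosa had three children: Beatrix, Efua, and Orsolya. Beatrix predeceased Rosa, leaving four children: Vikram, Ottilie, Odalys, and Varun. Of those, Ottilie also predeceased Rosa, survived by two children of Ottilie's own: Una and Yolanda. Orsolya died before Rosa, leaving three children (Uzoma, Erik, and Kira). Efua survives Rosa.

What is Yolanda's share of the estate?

Yolanda receives 57,000.

The entire 1,368,000 passes to the descendants.
That amount (1,368,000) is divided into 3 shares of 456,000: Efua takes 456,000; Beatrix's 456,000 share passes to Beatrix's issue; Orsolya's 456,000 share passes to Orsolya's issue.
Beatrix's share (456,000) is divided into 4 shares of 114,000: Vikram, Odalys, and Varun each take 114,000; Ottilie's 114,000 share passes to Ottilie's issue.
Ottilie's share (114,000) is divided into 2 shares of 57,000: Una and Yolanda each take 57,000.
Orsolya's share (456,000) is divided into 3 shares of 152,000: Uzoma, Erik, and Kira each take 152,000.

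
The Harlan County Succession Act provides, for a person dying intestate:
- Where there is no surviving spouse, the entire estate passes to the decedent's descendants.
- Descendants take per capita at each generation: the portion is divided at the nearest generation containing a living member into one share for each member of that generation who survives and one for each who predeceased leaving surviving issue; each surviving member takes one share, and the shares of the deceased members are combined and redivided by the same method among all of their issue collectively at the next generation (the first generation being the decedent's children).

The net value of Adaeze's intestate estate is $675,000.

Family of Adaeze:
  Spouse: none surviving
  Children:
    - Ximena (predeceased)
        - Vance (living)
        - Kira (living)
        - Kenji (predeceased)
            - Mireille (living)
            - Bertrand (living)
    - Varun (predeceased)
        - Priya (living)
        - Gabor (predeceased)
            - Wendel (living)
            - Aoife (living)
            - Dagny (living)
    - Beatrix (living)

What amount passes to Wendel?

The entire $675,000 passes to the descendants.
That amount ($675,000) is divided at the children's generation into 3 shares of $225,000. Beatrix takes $225,000. The 2 shares of the deceased (Ximena and Varun) are combined into a pool of $450,000.
That pool ($450,000) is divided at the grandchildren's generation into 5 shares of $90,000. Vance, Kira, and Priya each take $90,000. The 2 shares of the deceased (Kenji and Gabor) are combined into a pool of $180,000.
That pool ($180,000) is divided at the great-grandchildren's generation equally among Mireille, Bertrand, Wendel, Aoife, and Dagny: $36,000 each.

Wendel receives $36,000.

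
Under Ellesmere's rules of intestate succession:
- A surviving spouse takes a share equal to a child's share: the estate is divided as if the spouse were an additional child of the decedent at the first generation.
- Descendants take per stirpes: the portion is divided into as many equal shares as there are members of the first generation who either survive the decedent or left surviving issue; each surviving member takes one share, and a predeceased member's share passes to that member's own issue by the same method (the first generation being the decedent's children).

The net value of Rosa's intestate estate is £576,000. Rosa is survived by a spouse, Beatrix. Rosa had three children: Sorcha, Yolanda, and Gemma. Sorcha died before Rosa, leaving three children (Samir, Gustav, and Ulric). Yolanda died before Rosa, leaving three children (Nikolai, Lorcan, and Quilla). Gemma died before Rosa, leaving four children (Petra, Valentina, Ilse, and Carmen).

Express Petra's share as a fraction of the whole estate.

The spouse counts as an additional share at the children's level, so there are 4 primary shares of £144,000. Beatrix takes one such share (£144,000).
The children's combined portion (£432,000) is divided into 3 shares of £144,000: Sorcha's £144,000 share passes to Sorcha's issue; Yolanda's £144,000 share passes to Yolanda's issue; Gemma's £144,000 share passes to Gemma's issue.
Sorcha's share (£144,000) is divided into 3 shares of £48,000: Samir, Gustav, and Ulric each take £48,000.
Yolanda's share (£144,000) is divided into 3 shares of £48,000: Nikolai, Lorcan, and Quilla each take £48,000.
Gemma's share (£144,000) is divided into 4 shares of £36,000: Petra, Valentina, Ilse, and Carmen each take £36,000.

Petra receives 1/16 of the estate.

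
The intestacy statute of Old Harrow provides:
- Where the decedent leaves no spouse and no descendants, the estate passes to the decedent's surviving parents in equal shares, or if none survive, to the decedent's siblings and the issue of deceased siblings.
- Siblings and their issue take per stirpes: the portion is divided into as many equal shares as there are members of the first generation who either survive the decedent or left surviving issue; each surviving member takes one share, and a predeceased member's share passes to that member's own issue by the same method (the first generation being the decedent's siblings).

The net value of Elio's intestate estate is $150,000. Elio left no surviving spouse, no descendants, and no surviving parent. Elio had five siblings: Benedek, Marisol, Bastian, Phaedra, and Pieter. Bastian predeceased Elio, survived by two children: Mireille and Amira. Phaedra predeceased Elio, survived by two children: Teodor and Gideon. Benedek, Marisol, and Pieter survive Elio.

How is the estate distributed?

The entire $150,000 passes to the siblings and their issue.
That amount ($150,000) is divided into 5 shares of $30,000: Benedek, Marisol, and Pieter each take $30,000; Bastian's $30,000 share passes to Bastian's issue; Phaedra's $30,000 share passes to Phaedra's issue.
Bastian's share ($30,000) is divided into 2 shares of $15,000: Mireille and Amira each take $15,000.
Phaedra's share ($30,000) is divided into 2 shares of $15,000: Teodor and Gideon each take $15,000.

Benedek: $30,000; Marisol: $30,000; Mireille: $15,000; Amira: $15,000; Teodor: $15,000; Gideon: $15,000; Pieter: $30,000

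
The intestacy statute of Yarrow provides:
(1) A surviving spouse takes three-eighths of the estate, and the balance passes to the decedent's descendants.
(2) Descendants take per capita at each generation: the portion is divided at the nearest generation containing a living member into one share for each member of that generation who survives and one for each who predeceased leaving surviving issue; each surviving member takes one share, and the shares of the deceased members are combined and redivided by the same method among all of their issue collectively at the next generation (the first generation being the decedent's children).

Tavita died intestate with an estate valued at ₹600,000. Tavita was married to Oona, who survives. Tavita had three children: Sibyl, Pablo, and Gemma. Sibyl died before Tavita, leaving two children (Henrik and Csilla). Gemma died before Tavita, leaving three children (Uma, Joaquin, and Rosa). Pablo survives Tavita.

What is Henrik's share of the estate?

Oona takes three-eighths of ₹600,000 = ₹225,000. The remaining ₹375,000 passes to the descendants.
The descendants' portion (₹375,000) is divided at the children's generation into 3 shares of ₹125,000. Pablo takes ₹125,000. The 2 shares of the deceased (Sibyl and Gemma) are combined into a pool of ₹250,000.
That pool (₹250,000) is divided at the grandchildren's generation equally among Henrik, Csilla, Uma, Joaquin, and Rosa: ₹50,000 each.

Henrik receives ₹50,000.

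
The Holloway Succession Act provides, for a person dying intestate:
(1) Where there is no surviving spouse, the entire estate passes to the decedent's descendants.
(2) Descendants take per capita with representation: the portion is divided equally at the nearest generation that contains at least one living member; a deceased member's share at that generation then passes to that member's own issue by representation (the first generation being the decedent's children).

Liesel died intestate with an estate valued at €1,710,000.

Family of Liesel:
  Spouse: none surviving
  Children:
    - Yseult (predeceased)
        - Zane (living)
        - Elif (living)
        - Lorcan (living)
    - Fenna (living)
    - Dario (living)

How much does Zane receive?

Zane receives €190,000.

The entire €1,710,000 passes to the descendants.
That amount (€1,710,000) is divided into 3 shares of €570,000: Fenna and Dario each take €570,000; Yseult's €570,000 share passes to Yseult's issue.
Yseult's share (€570,000) is divided into 3 shares of €190,000: Zane, Elif, and Lorcan each take €190,000.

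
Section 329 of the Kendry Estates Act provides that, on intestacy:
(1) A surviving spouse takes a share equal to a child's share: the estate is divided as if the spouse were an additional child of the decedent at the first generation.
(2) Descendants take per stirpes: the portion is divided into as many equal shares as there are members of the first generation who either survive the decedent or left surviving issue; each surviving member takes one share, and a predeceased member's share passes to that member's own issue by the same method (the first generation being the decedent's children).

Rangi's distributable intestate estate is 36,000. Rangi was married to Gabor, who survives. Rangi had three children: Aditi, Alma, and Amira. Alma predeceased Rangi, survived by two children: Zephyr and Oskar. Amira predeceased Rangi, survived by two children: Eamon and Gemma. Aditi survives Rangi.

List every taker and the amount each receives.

Gabor: 9,000; Aditi: 9,000; Zephyr: 4,500; Oskar: 4,500; Eamon: 4,500; Gemma: 4,500

The spouse counts as an additional share at the children's level, so there are 4 primary shares of 9,000. Gabor takes one such share (9,000).
The children's combined portion (27,000) is divided into 3 shares of 9,000: Aditi takes 9,000; Alma's 9,000 share passes to Alma's issue; Amira's 9,000 share passes to Amira's issue.
Alma's share (9,000) is divided into 2 shares of 4,500: Zephyr and Oskar each take 4,500.
Amira's share (9,000) is divided into 2 shares of 4,500: Eamon and Gemma each take 4,500.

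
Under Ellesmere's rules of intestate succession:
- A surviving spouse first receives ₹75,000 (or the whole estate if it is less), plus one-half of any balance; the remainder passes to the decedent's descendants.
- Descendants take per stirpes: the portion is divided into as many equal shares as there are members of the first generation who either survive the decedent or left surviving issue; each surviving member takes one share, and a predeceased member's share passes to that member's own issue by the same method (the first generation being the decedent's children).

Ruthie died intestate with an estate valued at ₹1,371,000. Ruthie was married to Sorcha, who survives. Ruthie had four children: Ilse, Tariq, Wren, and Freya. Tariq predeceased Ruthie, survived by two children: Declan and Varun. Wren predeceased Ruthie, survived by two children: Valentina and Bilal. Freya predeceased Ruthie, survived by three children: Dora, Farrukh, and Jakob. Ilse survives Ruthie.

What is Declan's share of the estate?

Declan receives ₹81,000.

Sorcha first takes ₹75,000, leaving a balance of ₹1,296,000. Sorcha then takes one-half of the balance (₹648,000), for a total of ₹723,000. The remaining ₹648,000 passes to the descendants.
The descendants' portion (₹648,000) is divided into 4 shares of ₹162,000: Ilse takes ₹162,000; Tariq's ₹162,000 share passes to Tariq's issue; Wren's ₹162,000 share passes to Wren's issue; Freya's ₹162,000 share passes to Freya's issue.
Tariq's share (₹162,000) is divided into 2 shares of ₹81,000: Declan and Varun each take ₹81,000.
Wren's share (₹162,000) is divided into 2 shares of ₹81,000: Valentina and Bilal each take ₹81,000.
Freya's share (₹162,000) is divided into 3 shares of ₹54,000: Dora, Farrukh, and Jakob each take ₹54,000.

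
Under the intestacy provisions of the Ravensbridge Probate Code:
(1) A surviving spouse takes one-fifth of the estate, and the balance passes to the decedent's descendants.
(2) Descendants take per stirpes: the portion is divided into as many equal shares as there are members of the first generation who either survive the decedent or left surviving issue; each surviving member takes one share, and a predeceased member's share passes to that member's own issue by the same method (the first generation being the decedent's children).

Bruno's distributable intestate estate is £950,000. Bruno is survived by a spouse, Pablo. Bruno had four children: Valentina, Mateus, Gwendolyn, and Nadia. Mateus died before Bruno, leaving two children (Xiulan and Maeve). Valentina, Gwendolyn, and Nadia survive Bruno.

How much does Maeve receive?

Pablo takes one-fifth of £950,000 = £190,000. The remaining £760,000 passes to the descendants.
The descendants' portion (£760,000) is divided into 4 shares of £190,000: Valentina, Gwendolyn, and Nadia each take £190,000; Mateus's £190,000 share passes to Mateus's issue.
Mateus's share (£190,000) is divided into 2 shares of £95,000: Xiulan and Maeve each take £95,000.

Maeve receives £95,000.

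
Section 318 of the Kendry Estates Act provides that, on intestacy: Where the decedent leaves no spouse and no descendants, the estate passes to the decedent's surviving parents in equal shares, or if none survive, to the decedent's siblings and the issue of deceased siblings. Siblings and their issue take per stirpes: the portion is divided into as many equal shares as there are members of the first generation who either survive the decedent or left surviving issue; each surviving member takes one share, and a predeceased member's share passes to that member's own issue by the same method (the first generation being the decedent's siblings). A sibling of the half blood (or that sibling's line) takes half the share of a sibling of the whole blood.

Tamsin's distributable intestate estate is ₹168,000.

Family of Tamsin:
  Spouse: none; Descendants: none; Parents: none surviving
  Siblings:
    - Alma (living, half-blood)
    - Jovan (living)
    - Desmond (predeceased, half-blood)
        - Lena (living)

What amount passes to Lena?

The entire ₹168,000 passes to the siblings and their issue.
Counting each half-blood sibling's line as half a unit, there are 2 units in ₹168,000, so one unit is ₹84,000. Whole-blood lines (Jovan) take ₹84,000 each; half-blood lines (Alma and Desmond) take ₹42,000 each.
Desmond's share (₹42,000) passes entirely to Lena.

Lena receives ₹42,000.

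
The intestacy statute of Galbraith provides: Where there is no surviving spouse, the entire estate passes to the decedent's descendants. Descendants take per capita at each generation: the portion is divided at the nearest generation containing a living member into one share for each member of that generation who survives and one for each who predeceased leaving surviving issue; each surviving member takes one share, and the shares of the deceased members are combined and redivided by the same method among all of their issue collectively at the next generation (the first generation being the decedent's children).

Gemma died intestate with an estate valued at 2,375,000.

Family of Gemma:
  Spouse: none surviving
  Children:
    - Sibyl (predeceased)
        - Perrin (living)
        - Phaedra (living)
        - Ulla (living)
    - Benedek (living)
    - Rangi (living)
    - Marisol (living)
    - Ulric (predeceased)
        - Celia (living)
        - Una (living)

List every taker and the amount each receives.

Perrin: 190,000; Phaedra: 190,000; Ulla: 190,000; Benedek: 475,000; Rangi: 475,000; Marisol: 475,000; Celia: 190,000; Una: 190,000

The entire 2,375,000 passes to the descendants.
That amount (2,375,000) is divided at the children's generation into 5 shares of 475,000. Benedek, Rangi, and Marisol each take 475,000. The 2 shares of the deceased (Sibyl and Ulric) are combined into a pool of 950,000.
That pool (950,000) is divided at the grandchildren's generation equally among Perrin, Phaedra, Ulla, Celia, and Una: 190,000 each.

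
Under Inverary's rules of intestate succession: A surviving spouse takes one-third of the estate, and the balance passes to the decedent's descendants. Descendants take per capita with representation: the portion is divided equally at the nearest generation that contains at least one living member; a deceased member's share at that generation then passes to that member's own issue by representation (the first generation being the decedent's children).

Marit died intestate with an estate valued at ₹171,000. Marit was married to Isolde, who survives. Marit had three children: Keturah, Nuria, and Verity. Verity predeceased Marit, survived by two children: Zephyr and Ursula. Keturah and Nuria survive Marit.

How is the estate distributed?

Isolde: ₹57,000; Keturah: ₹38,000; Nuria: ₹38,000; Zephyr: ₹19,000; Ursula: ₹19,000

Isolde takes one-third of ₹171,000 = ₹57,000. The remaining ₹114,000 passes to the descendants.
The descendants' portion (₹114,000) is divided into 3 shares of ₹38,000: Keturah and Nuria each take ₹38,000; Verity's ₹38,000 share passes to Verity's issue.
Verity's share (₹38,000) is divided into 2 shares of ₹19,000: Zephyr and Ursula each take ₹19,000.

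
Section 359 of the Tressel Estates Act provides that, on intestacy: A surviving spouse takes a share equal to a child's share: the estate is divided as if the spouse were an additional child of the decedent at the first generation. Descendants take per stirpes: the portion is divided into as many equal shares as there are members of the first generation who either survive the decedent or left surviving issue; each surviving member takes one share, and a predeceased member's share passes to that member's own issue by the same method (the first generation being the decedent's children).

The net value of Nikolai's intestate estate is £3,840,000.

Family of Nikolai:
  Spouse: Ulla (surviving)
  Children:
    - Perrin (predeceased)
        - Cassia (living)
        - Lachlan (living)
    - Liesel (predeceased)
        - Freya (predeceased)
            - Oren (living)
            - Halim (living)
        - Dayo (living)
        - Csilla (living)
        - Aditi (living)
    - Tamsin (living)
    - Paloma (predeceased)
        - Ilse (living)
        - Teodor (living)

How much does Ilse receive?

The spouse counts as an additional share at the children's level, so there are 5 primary shares of £768,000. Ulla takes one such share (£768,000).
The children's combined portion (£3,072,000) is divided into 4 shares of £768,000: Tamsin takes £768,000; Perrin's £768,000 share passes to Perrin's issue; Liesel's £768,000 share passes to Liesel's issue; Paloma's £768,000 share passes to Paloma's issue.
Perrin's share (£768,000) is divided into 2 shares of £384,000: Cassia and Lachlan each take £384,000.
Liesel's share (£768,000) is divided into 4 shares of £192,000: Dayo, Csilla, and Aditi each take £192,000; Freya's £192,000 share passes to Freya's issue.
Freya's share (£192,000) is divided into 2 shares of £96,000: Oren and Halim each take £96,000.
Paloma's share (£768,000) is divided into 2 shares of £384,000: Ilse and Teodor each take £384,000.

Ilse receives £384,000.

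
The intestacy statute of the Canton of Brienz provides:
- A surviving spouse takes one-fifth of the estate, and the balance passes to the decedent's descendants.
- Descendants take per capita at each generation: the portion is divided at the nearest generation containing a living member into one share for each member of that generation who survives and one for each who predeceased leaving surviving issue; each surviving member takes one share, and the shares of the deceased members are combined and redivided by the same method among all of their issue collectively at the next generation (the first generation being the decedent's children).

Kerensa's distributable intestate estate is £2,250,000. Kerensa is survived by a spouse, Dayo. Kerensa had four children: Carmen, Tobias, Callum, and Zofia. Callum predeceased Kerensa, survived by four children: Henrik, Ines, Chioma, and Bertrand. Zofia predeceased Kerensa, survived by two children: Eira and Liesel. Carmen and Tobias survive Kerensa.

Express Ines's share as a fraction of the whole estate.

Ines receives 1/15 of the estate.

Dayo takes one-fifth of £2,250,000 = £450,000. The remaining £1,800,000 passes to the descendants.
The descendants' portion (£1,800,000) is divided at the children's generation into 4 shares of £450,000. Carmen and Tobias each take £450,000. The 2 shares of the deceased (Callum and Zofia) are combined into a pool of £900,000.
That pool (£900,000) is divided at the grandchildren's generation equally among Henrik, Ines, Chioma, Bertrand, Eira, and Liesel: £150,000 each.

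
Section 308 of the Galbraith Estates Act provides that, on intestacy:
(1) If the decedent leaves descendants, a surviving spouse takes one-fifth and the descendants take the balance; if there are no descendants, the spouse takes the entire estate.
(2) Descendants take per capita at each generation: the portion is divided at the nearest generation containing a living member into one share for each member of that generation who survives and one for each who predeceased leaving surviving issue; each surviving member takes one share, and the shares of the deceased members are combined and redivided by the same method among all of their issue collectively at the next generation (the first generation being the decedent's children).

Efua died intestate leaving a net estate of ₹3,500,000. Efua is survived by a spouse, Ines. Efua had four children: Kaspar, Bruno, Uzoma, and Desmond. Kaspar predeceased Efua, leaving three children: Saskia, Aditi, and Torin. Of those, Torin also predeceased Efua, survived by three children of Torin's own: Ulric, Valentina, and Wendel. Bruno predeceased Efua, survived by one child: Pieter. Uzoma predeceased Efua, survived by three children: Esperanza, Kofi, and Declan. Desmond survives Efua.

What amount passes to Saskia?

Ines takes one-fifth of ₹3,500,000 = ₹700,000. The remaining ₹2,800,000 passes to the descendants.
The descendants' portion (₹2,800,000) is divided at the children's generation into 4 shares of ₹700,000. Desmond takes ₹700,000. The 3 shares of the deceased (Kaspar, Bruno, and Uzoma) are combined into a pool of ₹2,100,000.
That pool (₹2,100,000) is divided at the grandchildren's generation into 7 shares of ₹300,000. Saskia, Aditi, Pieter, Esperanza, Kofi, and Declan each take ₹300,000. The remaining share for the deceased Torin (₹300,000) is carried to the next generation.
That pool (₹300,000) is divided at the great-grandchildren's generation equally among Ulric, Valentina, and Wendel: ₹100,000 each.

Saskia receives ₹300,000.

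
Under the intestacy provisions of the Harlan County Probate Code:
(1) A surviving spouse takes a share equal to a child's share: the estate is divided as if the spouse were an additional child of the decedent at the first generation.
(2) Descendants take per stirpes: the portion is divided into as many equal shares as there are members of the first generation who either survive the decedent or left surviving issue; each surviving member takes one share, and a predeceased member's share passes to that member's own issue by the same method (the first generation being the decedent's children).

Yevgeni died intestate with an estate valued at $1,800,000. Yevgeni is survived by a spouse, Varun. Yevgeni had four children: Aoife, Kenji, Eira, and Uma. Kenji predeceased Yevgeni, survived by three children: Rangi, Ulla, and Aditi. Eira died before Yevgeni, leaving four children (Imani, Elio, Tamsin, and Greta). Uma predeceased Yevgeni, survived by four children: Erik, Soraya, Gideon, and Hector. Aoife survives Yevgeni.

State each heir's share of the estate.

Varun: $360,000; Aoife: $360,000; Rangi: $120,000; Ulla: $120,000; Aditi: $120,000; Imani: $90,000; Elio: $90,000; Tamsin: $90,000; Greta: $90,000; Erik: $90,000; Soraya: $90,000; Gideon: $90,000; Hector: $90,000

The spouse counts as an additional share at the children's level, so there are 5 primary shares of $360,000. Varun takes one such share ($360,000).
The children's combined portion ($1,440,000) is divided into 4 shares of $360,000: Aoife takes $360,000; Kenji's $360,000 share passes to Kenji's issue; Eira's $360,000 share passes to Eira's issue; Uma's $360,000 share passes to Uma's issue.
Kenji's share ($360,000) is divided into 3 shares of $120,000: Rangi, Ulla, and Aditi each take $120,000.
Eira's share ($360,000) is divided into 4 shares of $90,000: Imani, Elio, Tamsin, and Greta each take $90,000.
Uma's share ($360,000) is divided into 4 shares of $90,000: Erik, Soraya, Gideon, and Hector each take $90,000.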